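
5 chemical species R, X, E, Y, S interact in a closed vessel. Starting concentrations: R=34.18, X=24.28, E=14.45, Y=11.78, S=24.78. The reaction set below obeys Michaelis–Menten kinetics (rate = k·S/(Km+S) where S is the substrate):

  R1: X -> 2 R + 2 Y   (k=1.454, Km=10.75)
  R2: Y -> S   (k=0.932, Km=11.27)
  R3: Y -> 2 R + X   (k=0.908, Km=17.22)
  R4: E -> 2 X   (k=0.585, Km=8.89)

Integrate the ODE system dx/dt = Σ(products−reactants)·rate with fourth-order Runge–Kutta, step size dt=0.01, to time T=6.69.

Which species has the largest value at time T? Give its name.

RK4 with dt=0.01: 669 steps to T=6.69. Trajectory (selected grid times):
t=0.00: R=34.18 X=24.28 E=14.45 Y=11.78 S=24.78
t=0.74: R=36.23 X=24.35 E=14.18 Y=12.63 S=25.14
t=1.49: R=38.33 X=24.42 E=13.91 Y=13.48 S=25.51
t=2.23: R=40.43 X=24.50 E=13.65 Y=14.29 S=25.89
t=2.97: R=42.54 X=24.58 E=13.39 Y=15.09 S=26.28
t=3.72: R=44.70 X=24.67 E=13.13 Y=15.88 S=26.69
t=4.46: R=46.86 X=24.76 E=12.87 Y=16.65 S=27.10
t=5.20: R=49.03 X=24.86 E=12.62 Y=17.40 S=27.51
t=5.95: R=51.24 X=24.95 E=12.36 Y=18.15 S=27.94
t=6.69: R=53.44 X=25.05 E=12.11 Y=18.88 S=28.37
At T=6.69: R=53.44 X=25.05 E=12.11 Y=18.88 S=28.37; the largest is R.

Dominant species at T: R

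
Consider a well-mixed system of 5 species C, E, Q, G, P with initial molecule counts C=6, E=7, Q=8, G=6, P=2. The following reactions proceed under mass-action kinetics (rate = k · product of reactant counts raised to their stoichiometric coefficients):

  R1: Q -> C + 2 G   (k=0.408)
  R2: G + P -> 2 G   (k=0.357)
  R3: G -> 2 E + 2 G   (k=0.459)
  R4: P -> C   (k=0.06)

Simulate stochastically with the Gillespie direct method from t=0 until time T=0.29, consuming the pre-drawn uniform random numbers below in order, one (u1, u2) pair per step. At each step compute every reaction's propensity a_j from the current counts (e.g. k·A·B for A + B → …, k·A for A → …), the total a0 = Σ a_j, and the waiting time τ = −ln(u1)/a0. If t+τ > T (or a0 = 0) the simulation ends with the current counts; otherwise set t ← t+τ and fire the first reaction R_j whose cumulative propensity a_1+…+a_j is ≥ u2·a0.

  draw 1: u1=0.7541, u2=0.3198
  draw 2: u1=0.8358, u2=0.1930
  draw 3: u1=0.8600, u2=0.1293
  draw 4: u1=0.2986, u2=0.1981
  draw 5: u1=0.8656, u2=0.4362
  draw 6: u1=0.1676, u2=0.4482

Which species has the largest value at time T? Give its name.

Dominant species at T: G

t=0.000: C=6 E=7 Q=8 G=6 P=2
Draw 1: a1=3.264, a2=4.284, a3=2.754, a4=0.120, a0=10.422; τ=−ln(0.7541)/10.422=0.027 → t=0.027; u2·a0=0.3198·10.422=3.333; a1=3.264 < 3.333 ≤ a1+a2=7.548 → R2 fires; C=6 E=7 Q=8 G=7 P=1
Draw 2: a1=3.264, a2=2.499, a3=3.213, a4=0.060, a0=9.036; τ=−ln(0.8358)/9.036=0.020 → t=0.047; u2·a0=0.1930·9.036=1.744 ≤ a1=3.264 → R1 fires; C=7 E=7 Q=7 G=9 P=1
Draw 3: a1=2.856, a2=3.213, a3=4.131, a4=0.060, a0=10.260; τ=−ln(0.8600)/10.260=0.015 → t=0.062; u2·a0=0.1293·10.260=1.327 ≤ a1=2.856 → R1 fires; C=8 E=7 Q=6 G=11 P=1
Draw 4: a1=2.448, a2=3.927, a3=5.049, a4=0.060, a0=11.484; τ=−ln(0.2986)/11.484=0.105 → t=0.167; u2·a0=0.1981·11.484=2.275 ≤ a1=2.448 → R1 fires; C=9 E=7 Q=5 G=13 P=1
Draw 5: a1=2.040, a2=4.641, a3=5.967, a4=0.060, a0=12.708; τ=−ln(0.8656)/12.708=0.011 → t=0.178; u2·a0=0.4362·12.708=5.543; a1=2.040 < 5.543 ≤ a1+a2=6.681 → R2 fires; C=9 E=7 Q=5 G=14 P=0
Draw 6: a1=2.040, a2=0.000, a3=6.426, a4=0.000, a0=8.466; τ=−ln(0.1676)/8.466=0.211 → t=0.389 > T=0.29: stop.
At T=0.29: C=9 E=7 Q=5 G=14 P=0; the largest is G.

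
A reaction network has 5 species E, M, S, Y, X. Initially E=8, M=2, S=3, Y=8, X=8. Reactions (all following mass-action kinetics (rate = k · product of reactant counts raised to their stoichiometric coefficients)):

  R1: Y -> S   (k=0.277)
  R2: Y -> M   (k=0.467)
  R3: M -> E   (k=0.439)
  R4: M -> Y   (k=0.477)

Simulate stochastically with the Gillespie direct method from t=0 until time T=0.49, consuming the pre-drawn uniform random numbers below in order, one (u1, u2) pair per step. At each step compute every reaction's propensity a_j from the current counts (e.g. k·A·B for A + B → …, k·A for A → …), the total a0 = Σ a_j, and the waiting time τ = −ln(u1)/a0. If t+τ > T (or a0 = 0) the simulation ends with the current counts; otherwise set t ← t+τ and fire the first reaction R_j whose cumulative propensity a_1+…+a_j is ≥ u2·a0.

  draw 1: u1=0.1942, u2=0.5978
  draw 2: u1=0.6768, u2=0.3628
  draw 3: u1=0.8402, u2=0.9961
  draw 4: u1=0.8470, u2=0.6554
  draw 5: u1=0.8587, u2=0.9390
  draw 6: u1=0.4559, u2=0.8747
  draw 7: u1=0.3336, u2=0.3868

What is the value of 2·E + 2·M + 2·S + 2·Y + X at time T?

Check how each reaction changes W = 2·E + 2·M + 2·S + 2·Y + X (weight of products minus weight of reactants):
R1: Y -> S: (2·1) − (2·1) = 2 − 2 = 0
R2: Y -> M: (2·1) − (2·1) = 2 − 2 = 0
R3: M -> E: (2·1) − (2·1) = 2 − 2 = 0
R4: M -> Y: (2·1) − (2·1) = 2 − 2 = 0
Every reaction leaves W unchanged, so W is conserved and no simulation is needed: W(T) = W(0) = 2·8 + 2·2 + 2·3 + 2·8 + 8 = 50

Value at T = 50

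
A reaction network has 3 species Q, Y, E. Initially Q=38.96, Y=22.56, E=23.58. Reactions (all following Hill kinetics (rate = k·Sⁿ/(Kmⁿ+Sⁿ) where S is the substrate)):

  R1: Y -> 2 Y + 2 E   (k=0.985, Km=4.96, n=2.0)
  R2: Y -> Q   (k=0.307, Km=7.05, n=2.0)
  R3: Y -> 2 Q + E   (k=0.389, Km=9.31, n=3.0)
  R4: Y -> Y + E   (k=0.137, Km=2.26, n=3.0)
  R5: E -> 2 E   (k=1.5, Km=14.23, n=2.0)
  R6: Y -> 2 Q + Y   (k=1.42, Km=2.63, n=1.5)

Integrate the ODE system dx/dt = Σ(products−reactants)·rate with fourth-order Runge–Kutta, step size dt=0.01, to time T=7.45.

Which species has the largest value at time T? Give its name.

RK4 with dt=0.01: 745 steps to T=7.45. Trajectory (selected grid times):
t=0.00: Q=38.96 Y=22.56 E=23.58
t=0.83: Q=42.06 Y=22.81 E=26.50
t=1.66: Q=45.17 Y=23.05 E=29.46
t=2.48: Q=48.24 Y=23.29 E=32.43
t=3.31: Q=51.36 Y=23.54 E=35.48
t=4.14: Q=54.47 Y=23.78 E=38.54
t=4.97: Q=57.59 Y=24.03 E=41.64
t=5.79: Q=60.67 Y=24.27 E=44.71
t=6.62: Q=63.80 Y=24.51 E=47.84
t=7.45: Q=66.92 Y=24.76 E=50.98
At T=7.45: Q=66.92 Y=24.76 E=50.98; the largest is Q.

Dominant species at T: Q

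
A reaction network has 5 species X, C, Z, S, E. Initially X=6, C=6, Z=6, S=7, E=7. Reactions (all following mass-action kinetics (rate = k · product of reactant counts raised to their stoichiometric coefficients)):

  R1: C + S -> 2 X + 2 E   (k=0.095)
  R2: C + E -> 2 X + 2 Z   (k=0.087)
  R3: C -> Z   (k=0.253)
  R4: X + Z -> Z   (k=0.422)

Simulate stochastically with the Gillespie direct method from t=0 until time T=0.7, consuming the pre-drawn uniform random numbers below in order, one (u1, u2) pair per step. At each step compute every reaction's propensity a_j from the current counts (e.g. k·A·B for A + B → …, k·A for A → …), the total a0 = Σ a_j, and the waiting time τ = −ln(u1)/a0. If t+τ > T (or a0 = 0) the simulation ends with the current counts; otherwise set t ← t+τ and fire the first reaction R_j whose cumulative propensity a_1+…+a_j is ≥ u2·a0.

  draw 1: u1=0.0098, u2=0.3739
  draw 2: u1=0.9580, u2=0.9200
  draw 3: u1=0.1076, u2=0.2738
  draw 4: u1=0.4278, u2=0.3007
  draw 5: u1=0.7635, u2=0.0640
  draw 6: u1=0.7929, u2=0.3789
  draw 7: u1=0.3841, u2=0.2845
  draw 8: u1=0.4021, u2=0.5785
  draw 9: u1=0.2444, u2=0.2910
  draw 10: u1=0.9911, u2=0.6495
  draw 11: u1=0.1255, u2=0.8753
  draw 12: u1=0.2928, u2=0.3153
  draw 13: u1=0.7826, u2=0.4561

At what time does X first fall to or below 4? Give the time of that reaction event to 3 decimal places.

t=0.000: X=6 C=6 Z=6 S=7 E=7
Draw 1: a1=3.990, a2=3.654, a3=1.518, a4=15.192, a0=24.354; τ=−ln(0.0098)/24.354=0.190 → t=0.190; u2·a0=0.3739·24.354=9.106; a1+a2=7.644 < 9.106 ≤ a1+…+a3=9.162 → R3 fires; X=6 C=5 Z=7 S=7 E=7
Draw 2: a1=3.325, a2=3.045, a3=1.265, a4=17.724, a0=25.359; τ=−ln(0.9580)/25.359=0.002 → t=0.192; u2·a0=0.9200·25.359=23.330; a1+…+a3=7.635 < 23.330 ≤ a1+…+a4=25.359 → R4 fires; X=5 C=5 Z=7 S=7 E=7
Draw 3: a1=3.325, a2=3.045, a3=1.265, a4=14.770, a0=22.405; τ=−ln(0.1076)/22.405=0.100 → t=0.291; u2·a0=0.2738·22.405=6.134; a1=3.325 < 6.134 ≤ a1+a2=6.370 → R2 fires; X=7 C=4 Z=9 S=7 E=6
Draw 4: a1=2.660, a2=2.088, a3=1.012, a4=26.586, a0=32.346; τ=−ln(0.4278)/32.346=0.026 → t=0.317; u2·a0=0.3007·32.346=9.726; a1+…+a3=5.760 < 9.726 ≤ a1+…+a4=32.346 → R4 fires; X=6 C=4 Z=9 S=7 E=6
Draw 5: a1=2.660, a2=2.088, a3=1.012, a4=22.788, a0=28.548; τ=−ln(0.7635)/28.548=0.009 → t=0.327; u2·a0=0.0640·28.548=1.827 ≤ a1=2.660 → R1 fires; X=8 C=3 Z=9 S=6 E=8
Draw 6: a1=1.710, a2=2.088, a3=0.759, a4=30.384, a0=34.941; τ=−ln(0.7929)/34.941=0.007 → t=0.333; u2·a0=0.3789·34.941=13.239; a1+…+a3=4.557 < 13.239 ≤ a1+…+a4=34.941 → R4 fires; X=7 C=3 Z=9 S=6 E=8
Draw 7: a1=1.710, a2=2.088, a3=0.759, a4=26.586, a0=31.143; τ=−ln(0.3841)/31.143=0.031 → t=0.364; u2·a0=0.2845·31.143=8.860; a1+…+a3=4.557 < 8.860 ≤ a1+…+a4=31.143 → R4 fires; X=6 C=3 Z=9 S=6 E=8
Draw 8: a1=1.710, a2=2.088, a3=0.759, a4=22.788, a0=27.345; τ=−ln(0.4021)/27.345=0.033 → t=0.398; u2·a0=0.5785·27.345=15.819; a1+…+a3=4.557 < 15.819 ≤ a1+…+a4=27.345 → R4 fires; X=5 C=3 Z=9 S=6 E=8
Draw 9: a1=1.710, a2=2.088, a3=0.759, a4=18.990, a0=23.547; τ=−ln(0.2444)/23.547=0.060 → t=0.457; u2·a0=0.2910·23.547=6.852; a1+…+a3=4.557 < 6.852 ≤ a1+…+a4=23.547 → R4 fires; X=4 C=3 Z=9 S=6 E=8
Draw 10: a1=1.710, a2=2.088, a3=0.759, a4=15.192, a0=19.749; τ=−ln(0.9911)/19.749=0.000 → t=0.458; u2·a0=0.6495·19.749=12.827; a1+…+a3=4.557 < 12.827 ≤ a1+…+a4=19.749 → R4 fires; X=3 C=3 Z=9 S=6 E=8
Draw 11: a1=1.710, a2=2.088, a3=0.759, a4=11.394, a0=15.951; τ=−ln(0.1255)/15.951=0.130 → t=0.588; u2·a0=0.8753·15.951=13.962; a1+…+a3=4.557 < 13.962 ≤ a1+…+a4=15.951 → R4 fires; X=2 C=3 Z=9 S=6 E=8
Draw 12: a1=1.710, a2=2.088, a3=0.759, a4=7.596, a0=12.153; τ=−ln(0.2928)/12.153=0.101 → t=0.689; u2·a0=0.3153·12.153=3.832; a1+a2=3.798 < 3.832 ≤ a1+…+a3=4.557 → R3 fires; X=2 C=2 Z=10 S=6 E=8
Draw 13: a1=1.140, a2=1.392, a3=0.506, a4=8.440, a0=11.478; τ=−ln(0.7826)/11.478=0.021 → t=0.710 > T=0.7: stop.
X first becomes ≤ 4 when it reaches 4 at the event at t=0.457.

Threshold first reached at t = 0.457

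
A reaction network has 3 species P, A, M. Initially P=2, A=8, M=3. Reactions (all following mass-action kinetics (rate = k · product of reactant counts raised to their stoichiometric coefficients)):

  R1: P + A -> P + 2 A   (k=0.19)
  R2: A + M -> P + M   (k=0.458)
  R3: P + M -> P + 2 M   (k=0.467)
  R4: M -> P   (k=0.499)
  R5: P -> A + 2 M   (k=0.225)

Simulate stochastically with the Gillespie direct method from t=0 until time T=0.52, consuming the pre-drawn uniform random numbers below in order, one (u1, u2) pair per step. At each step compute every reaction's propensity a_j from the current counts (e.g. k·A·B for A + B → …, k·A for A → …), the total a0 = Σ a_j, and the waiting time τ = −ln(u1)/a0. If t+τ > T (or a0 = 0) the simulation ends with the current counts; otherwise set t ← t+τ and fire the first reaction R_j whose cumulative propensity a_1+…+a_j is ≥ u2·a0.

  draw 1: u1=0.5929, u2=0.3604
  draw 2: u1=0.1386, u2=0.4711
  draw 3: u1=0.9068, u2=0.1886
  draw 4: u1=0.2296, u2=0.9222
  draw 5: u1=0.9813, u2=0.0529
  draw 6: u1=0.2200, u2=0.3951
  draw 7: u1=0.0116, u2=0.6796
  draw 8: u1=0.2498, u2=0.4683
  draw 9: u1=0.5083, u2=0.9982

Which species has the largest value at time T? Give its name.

Dominant species at T: P

t=0.000: P=2 A=8 M=3
Draw 1: a1=3.040, a2=10.992, a3=2.802, a4=1.497, a5=0.450, a0=18.781; τ=−ln(0.5929)/18.781=0.028 → t=0.028; u2·a0=0.3604·18.781=6.769; a1=3.040 < 6.769 ≤ a1+a2=14.032 → R2 fires; P=3 A=7 M=3
Draw 2: a1=3.990, a2=9.618, a3=4.203, a4=1.497, a5=0.675, a0=19.983; τ=−ln(0.1386)/19.983=0.099 → t=0.127; u2·a0=0.4711·19.983=9.414; a1=3.990 < 9.414 ≤ a1+a2=13.608 → R2 fires; P=4 A=6 M=3
Draw 3: a1=4.560, a2=8.244, a3=5.604, a4=1.497, a5=0.900, a0=20.805; τ=−ln(0.9068)/20.805=0.005 → t=0.131; u2·a0=0.1886·20.805=3.924 ≤ a1=4.560 → R1 fires; P=4 A=7 M=3
Draw 4: a1=5.320, a2=9.618, a3=5.604, a4=1.497, a5=0.900, a0=22.939; τ=−ln(0.2296)/22.939=0.064 → t=0.196; u2·a0=0.9222·22.939=21.154; a1+…+a3=20.542 < 21.154 ≤ a1+…+a4=22.039 → R4 fires; P=5 A=7 M=2
Draw 5: a1=6.650, a2=6.412, a3=4.670, a4=0.998, a5=1.125, a0=19.855; τ=−ln(0.9813)/19.855=0.001 → t=0.197; u2·a0=0.0529·19.855=1.050 ≤ a1=6.650 → R1 fires; P=5 A=8 M=2
Draw 6: a1=7.600, a2=7.328, a3=4.670, a4=0.998, a5=1.125, a0=21.721; τ=−ln(0.2200)/21.721=0.070 → t=0.266; u2·a0=0.3951·21.721=8.582; a1=7.600 < 8.582 ≤ a1+a2=14.928 → R2 fires; P=6 A=7 M=2
Draw 7: a1=7.980, a2=6.412, a3=5.604, a4=0.998, a5=1.350, a0=22.344; τ=−ln(0.0116)/22.344=0.199 → t=0.466; u2·a0=0.6796·22.344=15.185; a1+a2=14.392 < 15.185 ≤ a1+…+a3=19.996 → R3 fires; P=6 A=7 M=3
Draw 8: a1=7.980, a2=9.618, a3=8.406, a4=1.497, a5=1.350, a0=28.851; τ=−ln(0.2498)/28.851=0.048 → t=0.514; u2·a0=0.4683·28.851=13.511; a1=7.980 < 13.511 ≤ a1+a2=17.598 → R2 fires; P=7 A=6 M=3
Draw 9: a1=7.980, a2=8.244, a3=9.807, a4=1.497, a5=1.575, a0=29.103; τ=−ln(0.5083)/29.103=0.023 → t=0.537 > T=0.52: stop.
At T=0.52: P=7 A=6 M=3; the largest is P.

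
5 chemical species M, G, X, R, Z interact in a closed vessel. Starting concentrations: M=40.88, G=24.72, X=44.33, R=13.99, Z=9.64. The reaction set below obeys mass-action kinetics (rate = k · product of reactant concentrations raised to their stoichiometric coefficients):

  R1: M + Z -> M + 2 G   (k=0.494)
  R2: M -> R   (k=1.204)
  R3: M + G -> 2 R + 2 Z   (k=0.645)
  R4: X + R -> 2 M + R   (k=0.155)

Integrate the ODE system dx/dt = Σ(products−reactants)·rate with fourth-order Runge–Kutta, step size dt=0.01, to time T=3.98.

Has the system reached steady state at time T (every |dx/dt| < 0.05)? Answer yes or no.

Steady state at T: yes

RK4 with dt=0.01: 398 steps to T=3.98. Trajectory (selected grid times):
t=0.00: M=40.88 G=24.72 X=44.33 R=13.99 Z=9.64
t=0.44: M=0.00 G=121.85 X=0.00 R=268.69 Z=148.81
t=0.88: M=0.00 G=121.85 X=0.00 R=268.69 Z=148.81
t=1.33: M=0.00 G=121.85 X=0.00 R=268.69 Z=148.81
t=1.77: M=0.00 G=121.85 X=0.00 R=268.69 Z=148.81
t=2.21: M=0.00 G=121.85 X=0.00 R=268.69 Z=148.81
t=2.65: M=0.00 G=121.85 X=0.00 R=268.69 Z=148.81
t=3.10: M=0.00 G=121.85 X=0.00 R=268.69 Z=148.81
t=3.54: M=0.00 G=121.85 X=0.00 R=268.69 Z=148.81
t=3.98: M=0.00 G=121.85 X=0.00 R=268.69 Z=148.81
Rates at T: R1=0.0000, R2=0.0000, R3=0.0000, R4=0.0000
dx/dt at T (Σ net stoichiometry × rate): M=-0.0000, G=+0.0000, X=-0.0000, R=+0.0000, Z=+0.0000
Largest |dx/dt| is |+0.0000| (R) < 0.05 → steady.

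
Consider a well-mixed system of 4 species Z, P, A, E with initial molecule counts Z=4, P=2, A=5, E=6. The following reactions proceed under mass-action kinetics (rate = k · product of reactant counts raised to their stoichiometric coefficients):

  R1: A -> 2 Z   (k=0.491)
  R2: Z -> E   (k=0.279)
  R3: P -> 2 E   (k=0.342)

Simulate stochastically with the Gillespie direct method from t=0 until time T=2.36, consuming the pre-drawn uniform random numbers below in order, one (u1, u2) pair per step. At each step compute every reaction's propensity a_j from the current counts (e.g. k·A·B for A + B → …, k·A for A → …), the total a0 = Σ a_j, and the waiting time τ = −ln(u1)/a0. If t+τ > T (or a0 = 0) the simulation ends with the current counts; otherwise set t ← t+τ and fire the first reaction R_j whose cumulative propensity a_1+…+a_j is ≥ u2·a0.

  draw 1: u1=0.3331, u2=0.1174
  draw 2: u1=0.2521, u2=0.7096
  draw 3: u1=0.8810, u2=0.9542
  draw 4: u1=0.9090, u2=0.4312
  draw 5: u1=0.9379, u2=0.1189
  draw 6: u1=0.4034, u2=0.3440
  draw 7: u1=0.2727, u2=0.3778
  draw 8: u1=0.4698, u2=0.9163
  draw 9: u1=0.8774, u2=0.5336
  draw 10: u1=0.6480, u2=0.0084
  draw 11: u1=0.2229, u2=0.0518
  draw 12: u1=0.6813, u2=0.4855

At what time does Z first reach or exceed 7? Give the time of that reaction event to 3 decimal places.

t=0.000: Z=4 P=2 A=5 E=6
Draw 1: a1=2.455, a2=1.116, a3=0.684, a0=4.255; τ=−ln(0.3331)/4.255=0.258 → t=0.258; u2·a0=0.1174·4.255=0.500 ≤ a1=2.455 → R1 fires; Z=6 P=2 A=4 E=6
Draw 2: a1=1.964, a2=1.674, a3=0.684, a0=4.322; τ=−ln(0.2521)/4.322=0.319 → t=0.577; u2·a0=0.7096·4.322=3.067; a1=1.964 < 3.067 ≤ a1+a2=3.638 → R2 fires; Z=5 P=2 A=4 E=7
Draw 3: a1=1.964, a2=1.395, a3=0.684, a0=4.043; τ=−ln(0.8810)/4.043=0.031 → t=0.609; u2·a0=0.9542·4.043=3.858; a1+a2=3.359 < 3.858 ≤ a1+…+a3=4.043 → R3 fires; Z=5 P=1 A=4 E=9
Draw 4: a1=1.964, a2=1.395, a3=0.342, a0=3.701; τ=−ln(0.9090)/3.701=0.026 → t=0.634; u2·a0=0.4312·3.701=1.596 ≤ a1=1.964 → R1 fires; Z=7 P=1 A=3 E=9
Draw 5: a1=1.473, a2=1.953, a3=0.342, a0=3.768; τ=−ln(0.9379)/3.768=0.017 → t=0.651; u2·a0=0.1189·3.768=0.448 ≤ a1=1.473 → R1 fires; Z=9 P=1 A=2 E=9
Draw 6: a1=0.982, a2=2.511, a3=0.342, a0=3.835; τ=−ln(0.4034)/3.835=0.237 → t=0.888; u2·a0=0.3440·3.835=1.319; a1=0.982 < 1.319 ≤ a1+a2=3.493 → R2 fires; Z=8 P=1 A=2 E=10
Draw 7: a1=0.982, a2=2.232, a3=0.342, a0=3.556; τ=−ln(0.2727)/3.556=0.365 → t=1.253; u2·a0=0.3778·3.556=1.343; a1=0.982 < 1.343 ≤ a1+a2=3.214 → R2 fires; Z=7 P=1 A=2 E=11
Draw 8: a1=0.982, a2=1.953, a3=0.342, a0=3.277; τ=−ln(0.4698)/3.277=0.231 → t=1.484; u2·a0=0.9163·3.277=3.003; a1+a2=2.935 < 3.003 ≤ a1+…+a3=3.277 → R3 fires; Z=7 P=0 A=2 E=13
Draw 9: a1=0.982, a2=1.953, a3=0.000, a0=2.935; τ=−ln(0.8774)/2.935=0.045 → t=1.529; u2·a0=0.5336·2.935=1.566; a1=0.982 < 1.566 ≤ a1+a2=2.935 → R2 fires; Z=6 P=0 A=2 E=14
Draw 10: a1=0.982, a2=1.674, a3=0.000, a0=2.656; τ=−ln(0.6480)/2.656=0.163 → t=1.692; u2·a0=0.0084·2.656=0.022 ≤ a1=0.982 → R1 fires; Z=8 P=0 A=1 E=14
Draw 11: a1=0.491, a2=2.232, a3=0.000, a0=2.723; τ=−ln(0.2229)/2.723=0.551 → t=2.243; u2·a0=0.0518·2.723=0.141 ≤ a1=0.491 → R1 fires; Z=10 P=0 A=0 E=14
Draw 12: a1=0.000, a2=2.790, a3=0.000, a0=2.790; τ=−ln(0.6813)/2.790=0.138 → t=2.381 > T=2.36: stop.
Z first becomes ≥ 7 when it reaches 7 at the event at t=0.634.

Threshold first reached at t = 0.634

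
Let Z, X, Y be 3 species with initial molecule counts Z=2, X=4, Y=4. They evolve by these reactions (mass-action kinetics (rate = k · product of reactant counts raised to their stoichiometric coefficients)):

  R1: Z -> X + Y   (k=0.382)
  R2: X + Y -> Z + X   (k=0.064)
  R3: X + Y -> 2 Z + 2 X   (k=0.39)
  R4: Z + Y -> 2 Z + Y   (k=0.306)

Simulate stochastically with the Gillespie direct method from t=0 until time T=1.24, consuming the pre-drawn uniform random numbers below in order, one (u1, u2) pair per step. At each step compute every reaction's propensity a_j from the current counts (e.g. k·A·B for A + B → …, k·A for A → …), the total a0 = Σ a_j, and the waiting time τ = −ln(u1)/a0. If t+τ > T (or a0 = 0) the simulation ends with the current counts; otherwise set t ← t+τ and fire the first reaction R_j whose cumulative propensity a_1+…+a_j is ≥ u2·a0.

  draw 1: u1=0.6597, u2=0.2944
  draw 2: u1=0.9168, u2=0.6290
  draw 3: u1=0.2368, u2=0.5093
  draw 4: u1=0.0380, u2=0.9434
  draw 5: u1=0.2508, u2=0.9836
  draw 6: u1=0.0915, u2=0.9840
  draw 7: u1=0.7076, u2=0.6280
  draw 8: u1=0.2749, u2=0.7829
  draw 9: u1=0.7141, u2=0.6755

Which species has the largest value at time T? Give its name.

t=0.000: Z=2 X=4 Y=4
Draw 1: a1=0.764, a2=1.024, a3=6.240, a4=2.448, a0=10.476; τ=−ln(0.6597)/10.476=0.040 → t=0.040; u2·a0=0.2944·10.476=3.084; a1+a2=1.788 < 3.084 ≤ a1+…+a3=8.028 → R3 fires; Z=4 X=5 Y=3
Draw 2: a1=1.528, a2=0.960, a3=5.850, a4=3.672, a0=12.010; τ=−ln(0.9168)/12.010=0.007 → t=0.047; u2·a0=0.6290·12.010=7.554; a1+a2=2.488 < 7.554 ≤ a1+…+a3=8.338 → R3 fires; Z=6 X=6 Y=2
Draw 3: a1=2.292, a2=0.768, a3=4.680, a4=3.672, a0=11.412; τ=−ln(0.2368)/11.412=0.126 → t=0.173; u2·a0=0.5093·11.412=5.812; a1+a2=3.060 < 5.812 ≤ a1+…+a3=7.740 → R3 fires; Z=8 X=7 Y=1
Draw 4: a1=3.056, a2=0.448, a3=2.730, a4=2.448, a0=8.682; τ=−ln(0.0380)/8.682=0.377 → t=0.550; u2·a0=0.9434·8.682=8.191; a1+…+a3=6.234 < 8.191 ≤ a1+…+a4=8.682 → R4 fires; Z=9 X=7 Y=1
Draw 5: a1=3.438, a2=0.448, a3=2.730, a4=2.754, a0=9.370; τ=−ln(0.2508)/9.370=0.148 → t=0.697; u2·a0=0.9836·9.370=9.216; a1+…+a3=6.616 < 9.216 ≤ a1+…+a4=9.370 → R4 fires; Z=10 X=7 Y=1
Draw 6: a1=3.820, a2=0.448, a3=2.730, a4=3.060, a0=10.058; τ=−ln(0.0915)/10.058=0.238 → t=0.935; u2·a0=0.9840·10.058=9.897; a1+…+a3=6.998 < 9.897 ≤ a1+…+a4=10.058 → R4 fires; Z=11 X=7 Y=1
Draw 7: a1=4.202, a2=0.448, a3=2.730, a4=3.366, a0=10.746; τ=−ln(0.7076)/10.746=0.032 → t=0.967; u2·a0=0.6280·10.746=6.748; a1+a2=4.650 < 6.748 ≤ a1+…+a3=7.380 → R3 fires; Z=13 X=8 Y=0
Draw 8: a1=4.966, a2=0.000, a3=0.000, a4=0.000, a0=4.966; τ=−ln(0.2749)/4.966=0.260 → t=1.227; u2·a0=0.7829·4.966=3.888 ≤ a1=4.966 → R1 fires; Z=12 X=9 Y=1
Draw 9: a1=4.584, a2=0.576, a3=3.510, a4=3.672, a0=12.342; τ=−ln(0.7141)/12.342=0.027 → t=1.255 > T=1.24: stop.
At T=1.24: Z=12 X=9 Y=1; the largest is Z.

Dominant species at T: Z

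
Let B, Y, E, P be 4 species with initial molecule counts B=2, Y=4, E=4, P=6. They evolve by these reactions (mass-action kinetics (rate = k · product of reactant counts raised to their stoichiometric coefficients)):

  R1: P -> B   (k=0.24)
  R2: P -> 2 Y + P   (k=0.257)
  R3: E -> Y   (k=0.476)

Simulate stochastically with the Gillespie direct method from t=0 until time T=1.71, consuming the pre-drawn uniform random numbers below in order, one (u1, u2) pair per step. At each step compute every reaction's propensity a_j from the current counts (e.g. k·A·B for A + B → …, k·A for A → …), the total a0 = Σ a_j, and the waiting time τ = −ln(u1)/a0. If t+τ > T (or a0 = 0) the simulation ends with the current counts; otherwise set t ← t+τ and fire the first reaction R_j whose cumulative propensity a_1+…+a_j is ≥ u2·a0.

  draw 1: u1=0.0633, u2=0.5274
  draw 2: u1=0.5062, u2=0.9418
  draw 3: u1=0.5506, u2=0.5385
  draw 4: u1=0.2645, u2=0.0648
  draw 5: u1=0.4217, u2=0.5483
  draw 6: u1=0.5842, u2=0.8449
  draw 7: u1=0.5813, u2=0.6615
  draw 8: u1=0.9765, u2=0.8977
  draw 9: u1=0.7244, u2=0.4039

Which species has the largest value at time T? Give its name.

t=0.000: B=2 Y=4 E=4 P=6
Draw 1: a1=1.440, a2=1.542, a3=1.904, a0=4.886; τ=−ln(0.0633)/4.886=0.565 → t=0.565; u2·a0=0.5274·4.886=2.577; a1=1.440 < 2.577 ≤ a1+a2=2.982 → R2 fires; B=2 Y=6 E=4 P=6
Draw 2: a1=1.440, a2=1.542, a3=1.904, a0=4.886; τ=−ln(0.5062)/4.886=0.139 → t=0.704; u2·a0=0.9418·4.886=4.602; a1+a2=2.982 < 4.602 ≤ a1+…+a3=4.886 → R3 fires; B=2 Y=7 E=3 P=6
Draw 3: a1=1.440, a2=1.542, a3=1.428, a0=4.410; τ=−ln(0.5506)/4.410=0.135 → t=0.840; u2·a0=0.5385·4.410=2.375; a1=1.440 < 2.375 ≤ a1+a2=2.982 → R2 fires; B=2 Y=9 E=3 P=6
Draw 4: a1=1.440, a2=1.542, a3=1.428, a0=4.410; τ=−ln(0.2645)/4.410=0.302 → t=1.141; u2·a0=0.0648·4.410=0.286 ≤ a1=1.440 → R1 fires; B=3 Y=9 E=3 P=5
Draw 5: a1=1.200, a2=1.285, a3=1.428, a0=3.913; τ=−ln(0.4217)/3.913=0.221 → t=1.362; u2·a0=0.5483·3.913=2.145; a1=1.200 < 2.145 ≤ a1+a2=2.485 → R2 fires; B=3 Y=11 E=3 P=5
Draw 6: a1=1.200, a2=1.285, a3=1.428, a0=3.913; τ=−ln(0.5842)/3.913=0.137 → t=1.499; u2·a0=0.8449·3.913=3.306; a1+a2=2.485 < 3.306 ≤ a1+…+a3=3.913 → R3 fires; B=3 Y=12 E=2 P=5
Draw 7: a1=1.200, a2=1.285, a3=0.952, a0=3.437; τ=−ln(0.5813)/3.437=0.158 → t=1.657; u2·a0=0.6615·3.437=2.274; a1=1.200 < 2.274 ≤ a1+a2=2.485 → R2 fires; B=3 Y=14 E=2 P=5
Draw 8: a1=1.200, a2=1.285, a3=0.952, a0=3.437; τ=−ln(0.9765)/3.437=0.007 → t=1.664; u2·a0=0.8977·3.437=3.085; a1+a2=2.485 < 3.085 ≤ a1+…+a3=3.437 → R3 fires; B=3 Y=15 E=1 P=5
Draw 9: a1=1.200, a2=1.285, a3=0.476, a0=2.961; τ=−ln(0.7244)/2.961=0.109 → t=1.773 > T=1.71: stop.
At T=1.71: B=3 Y=15 E=1 P=5; the largest is Y.

Dominant species at T: Y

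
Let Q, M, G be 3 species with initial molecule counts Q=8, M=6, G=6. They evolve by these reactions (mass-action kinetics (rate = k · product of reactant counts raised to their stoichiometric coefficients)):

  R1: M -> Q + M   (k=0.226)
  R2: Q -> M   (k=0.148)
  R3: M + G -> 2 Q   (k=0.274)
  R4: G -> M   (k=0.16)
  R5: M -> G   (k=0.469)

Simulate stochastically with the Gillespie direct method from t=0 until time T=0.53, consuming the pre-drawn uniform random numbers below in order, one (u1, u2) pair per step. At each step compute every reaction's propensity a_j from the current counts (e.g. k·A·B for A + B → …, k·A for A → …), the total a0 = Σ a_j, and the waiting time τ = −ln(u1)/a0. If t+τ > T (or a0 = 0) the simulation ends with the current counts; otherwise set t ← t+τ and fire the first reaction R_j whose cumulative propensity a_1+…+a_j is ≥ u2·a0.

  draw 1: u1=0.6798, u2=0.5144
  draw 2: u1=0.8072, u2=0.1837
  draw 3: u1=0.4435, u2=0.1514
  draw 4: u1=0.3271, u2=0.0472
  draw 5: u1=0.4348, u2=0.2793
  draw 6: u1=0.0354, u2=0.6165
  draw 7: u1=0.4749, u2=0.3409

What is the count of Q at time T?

t=0.000: Q=8 M=6 G=6
Draw 1: a1=1.356, a2=1.184, a3=9.864, a4=0.960, a5=2.814, a0=16.178; τ=−ln(0.6798)/16.178=0.024 → t=0.024; u2·a0=0.5144·16.178=8.322; a1+a2=2.540 < 8.322 ≤ a1+…+a3=12.404 → R3 fires; Q=10 M=5 G=5
Draw 2: a1=1.130, a2=1.480, a3=6.850, a4=0.800, a5=2.345, a0=12.605; τ=−ln(0.8072)/12.605=0.017 → t=0.041; u2·a0=0.1837·12.605=2.316; a1=1.130 < 2.316 ≤ a1+a2=2.610 → R2 fires; Q=9 M=6 G=5
Draw 3: a1=1.356, a2=1.332, a3=8.220, a4=0.800, a5=2.814, a0=14.522; τ=−ln(0.4435)/14.522=0.056 → t=0.097; u2·a0=0.1514·14.522=2.199; a1=1.356 < 2.199 ≤ a1+a2=2.688 → R2 fires; Q=8 M=7 G=5
Draw 4: a1=1.582, a2=1.184, a3=9.590, a4=0.800, a5=3.283, a0=16.439; τ=−ln(0.3271)/16.439=0.068 → t=0.165; u2·a0=0.0472·16.439=0.776 ≤ a1=1.582 → R1 fires; Q=9 M=7 G=5
Draw 5: a1=1.582, a2=1.332, a3=9.590, a4=0.800, a5=3.283, a0=16.587; τ=−ln(0.4348)/16.587=0.050 → t=0.215; u2·a0=0.2793·16.587=4.633; a1+a2=2.914 < 4.633 ≤ a1+…+a3=12.504 → R3 fires; Q=11 M=6 G=4
Draw 6: a1=1.356, a2=1.628, a3=6.576, a4=0.640, a5=2.814, a0=13.014; τ=−ln(0.0354)/13.014=0.257 → t=0.472; u2·a0=0.6165·13.014=8.023; a1+a2=2.984 < 8.023 ≤ a1+…+a3=9.560 → R3 fires; Q=13 M=5 G=3
Draw 7: a1=1.130, a2=1.924, a3=4.110, a4=0.480, a5=2.345, a0=9.989; τ=−ln(0.4749)/9.989=0.075 → t=0.546 > T=0.53: stop.
Read off Q at T=0.53: 13

Q at T = 13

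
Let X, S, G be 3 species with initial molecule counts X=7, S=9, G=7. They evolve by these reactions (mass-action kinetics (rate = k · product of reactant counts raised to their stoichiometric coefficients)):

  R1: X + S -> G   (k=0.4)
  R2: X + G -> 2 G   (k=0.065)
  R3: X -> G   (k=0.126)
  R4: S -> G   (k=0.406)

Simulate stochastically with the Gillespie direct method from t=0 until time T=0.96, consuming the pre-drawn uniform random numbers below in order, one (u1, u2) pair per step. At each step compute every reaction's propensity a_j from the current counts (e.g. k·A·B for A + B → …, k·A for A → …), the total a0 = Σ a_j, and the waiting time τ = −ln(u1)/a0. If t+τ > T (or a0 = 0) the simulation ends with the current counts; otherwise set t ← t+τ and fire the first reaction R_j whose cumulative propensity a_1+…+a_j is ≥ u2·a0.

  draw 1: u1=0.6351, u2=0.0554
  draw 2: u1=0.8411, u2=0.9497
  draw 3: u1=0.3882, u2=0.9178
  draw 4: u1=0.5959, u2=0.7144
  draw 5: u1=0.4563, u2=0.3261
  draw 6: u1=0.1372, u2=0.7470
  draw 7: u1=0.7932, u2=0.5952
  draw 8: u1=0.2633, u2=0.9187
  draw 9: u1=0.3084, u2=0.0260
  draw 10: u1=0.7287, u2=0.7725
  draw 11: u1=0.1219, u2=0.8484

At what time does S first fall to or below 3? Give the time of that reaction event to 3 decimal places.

t=0.000: X=7 S=9 G=7
Draw 1: a1=25.200, a2=3.185, a3=0.882, a4=3.654, a0=32.921; τ=−ln(0.6351)/32.921=0.014 → t=0.014; u2·a0=0.0554·32.921=1.824 ≤ a1=25.200 → R1 fires; X=6 S=8 G=8
Draw 2: a1=19.200, a2=3.120, a3=0.756, a4=3.248, a0=26.324; τ=−ln(0.8411)/26.324=0.007 → t=0.020; u2·a0=0.9497·26.324=25.000; a1+…+a3=23.076 < 25.000 ≤ a1+…+a4=26.324 → R4 fires; X=6 S=7 G=9
Draw 3: a1=16.800, a2=3.510, a3=0.756, a4=2.842, a0=23.908; τ=−ln(0.3882)/23.908=0.040 → t=0.060; u2·a0=0.9178·23.908=21.943; a1+…+a3=21.066 < 21.943 ≤ a1+…+a4=23.908 → R4 fires; X=6 S=6 G=10
Draw 4: a1=14.400, a2=3.900, a3=0.756, a4=2.436, a0=21.492; τ=−ln(0.5959)/21.492=0.024 → t=0.084; u2·a0=0.7144·21.492=15.354; a1=14.400 < 15.354 ≤ a1+a2=18.300 → R2 fires; X=5 S=6 G=11
Draw 5: a1=12.000, a2=3.575, a3=0.630, a4=2.436, a0=18.641; τ=−ln(0.4563)/18.641=0.042 → t=0.126; u2·a0=0.3261·18.641=6.079 ≤ a1=12.000 → R1 fires; X=4 S=5 G=12
Draw 6: a1=8.000, a2=3.120, a3=0.504, a4=2.030, a0=13.654; τ=−ln(0.1372)/13.654=0.145 → t=0.272; u2·a0=0.7470·13.654=10.200; a1=8.000 < 10.200 ≤ a1+a2=11.120 → R2 fires; X=3 S=5 G=13
Draw 7: a1=6.000, a2=2.535, a3=0.378, a4=2.030, a0=10.943; τ=−ln(0.7932)/10.943=0.021 → t=0.293; u2·a0=0.5952·10.943=6.513; a1=6.000 < 6.513 ≤ a1+a2=8.535 → R2 fires; X=2 S=5 G=14
Draw 8: a1=4.000, a2=1.820, a3=0.252, a4=2.030, a0=8.102; τ=−ln(0.2633)/8.102=0.165 → t=0.457; u2·a0=0.9187·8.102=7.443; a1+…+a3=6.072 < 7.443 ≤ a1+…+a4=8.102 → R4 fires; X=2 S=4 G=15
Draw 9: a1=3.200, a2=1.950, a3=0.252, a4=1.624, a0=7.026; τ=−ln(0.3084)/7.026=0.167 → t=0.625; u2·a0=0.0260·7.026=0.183 ≤ a1=3.200 → R1 fires; X=1 S=3 G=16
Draw 10: a1=1.200, a2=1.040, a3=0.126, a4=1.218, a0=3.584; τ=−ln(0.7287)/3.584=0.088 → t=0.713; u2·a0=0.7725·3.584=2.769; a1+…+a3=2.366 < 2.769 ≤ a1+…+a4=3.584 → R4 fires; X=1 S=2 G=17
Draw 11: a1=0.800, a2=1.105, a3=0.126, a4=0.812, a0=2.843; τ=−ln(0.1219)/2.843=0.740 → t=1.453 > T=0.96: stop.
S first becomes ≤ 3 when it reaches 3 at the event at t=0.625.

Threshold first reached at t = 0.625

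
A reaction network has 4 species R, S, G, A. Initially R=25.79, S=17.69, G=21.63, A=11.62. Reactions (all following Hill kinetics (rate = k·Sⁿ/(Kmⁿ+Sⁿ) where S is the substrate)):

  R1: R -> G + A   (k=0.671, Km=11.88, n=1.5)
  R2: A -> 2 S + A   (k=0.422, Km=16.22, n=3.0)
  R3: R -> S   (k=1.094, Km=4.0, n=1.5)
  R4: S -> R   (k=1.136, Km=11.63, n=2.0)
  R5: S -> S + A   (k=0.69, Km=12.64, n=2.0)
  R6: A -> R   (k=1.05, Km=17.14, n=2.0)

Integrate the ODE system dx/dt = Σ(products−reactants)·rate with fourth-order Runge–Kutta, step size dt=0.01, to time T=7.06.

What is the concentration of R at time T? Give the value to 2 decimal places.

R at T = 23.78

RK4 with dt=0.01: 706 steps to T=7.06. Trajectory (selected grid times):
t=0.00: R=25.79 S=17.69 G=21.63 A=11.62
t=0.78: R=25.48 S=18.06 G=22.03 A=12.11
t=1.57: R=25.18 S=18.44 G=22.43 A=12.60
t=2.35: R=24.92 S=18.82 G=22.82 A=13.07
t=3.14: R=24.67 S=19.21 G=23.22 A=13.53
t=3.92: R=24.45 S=19.61 G=23.61 A=13.98
t=4.71: R=24.25 S=20.02 G=24.01 A=14.42
t=5.49: R=24.08 S=20.44 G=24.40 A=14.86
t=6.28: R=23.92 S=20.86 G=24.79 A=15.28
t=7.06: R=23.78 S=21.29 G=25.18 A=15.70
Read off R at T=7.06: 23.78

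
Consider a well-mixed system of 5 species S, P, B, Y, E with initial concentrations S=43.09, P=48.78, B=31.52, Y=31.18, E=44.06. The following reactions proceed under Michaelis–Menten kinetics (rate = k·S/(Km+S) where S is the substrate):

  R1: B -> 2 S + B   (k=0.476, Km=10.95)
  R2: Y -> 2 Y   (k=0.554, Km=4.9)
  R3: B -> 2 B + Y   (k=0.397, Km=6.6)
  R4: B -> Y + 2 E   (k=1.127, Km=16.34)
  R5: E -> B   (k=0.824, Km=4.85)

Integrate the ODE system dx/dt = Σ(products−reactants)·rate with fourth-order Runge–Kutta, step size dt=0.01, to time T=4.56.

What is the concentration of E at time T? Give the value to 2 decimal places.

E at T = 47.49

RK4 with dt=0.01: 456 steps to T=4.56. Trajectory (selected grid times):
t=0.00: S=43.09 P=48.78 B=31.52 Y=31.18 E=44.06
t=0.51: S=43.45 P=48.78 B=31.69 Y=31.97 E=44.44
t=1.01: S=43.80 P=48.78 B=31.85 Y=32.75 E=44.81
t=1.52: S=44.17 P=48.78 B=32.02 Y=33.54 E=45.19
t=2.03: S=44.53 P=48.78 B=32.18 Y=34.34 E=45.57
t=2.53: S=44.88 P=48.78 B=32.35 Y=35.12 E=45.95
t=3.04: S=45.25 P=48.78 B=32.51 Y=35.92 E=46.33
t=3.55: S=45.61 P=48.78 B=32.68 Y=36.72 E=46.72
t=4.05: S=45.97 P=48.78 B=32.84 Y=37.50 E=47.10
t=4.56: S=46.33 P=48.78 B=33.01 Y=38.31 E=47.49
Read off E at T=4.56: 47.49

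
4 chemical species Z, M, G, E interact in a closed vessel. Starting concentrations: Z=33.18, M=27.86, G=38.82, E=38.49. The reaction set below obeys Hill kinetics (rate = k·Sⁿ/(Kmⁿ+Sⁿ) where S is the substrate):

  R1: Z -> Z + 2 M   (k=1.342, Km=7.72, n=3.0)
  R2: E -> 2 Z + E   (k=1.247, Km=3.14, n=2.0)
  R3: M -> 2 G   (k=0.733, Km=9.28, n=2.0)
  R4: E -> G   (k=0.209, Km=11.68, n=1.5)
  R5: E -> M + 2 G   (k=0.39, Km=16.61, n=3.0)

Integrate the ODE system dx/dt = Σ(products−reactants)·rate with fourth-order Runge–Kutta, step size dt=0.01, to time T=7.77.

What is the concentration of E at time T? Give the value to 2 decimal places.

RK4 with dt=0.01: 777 steps to T=7.77. Trajectory (selected grid times):
t=0.00: Z=33.18 M=27.86 G=38.82 E=38.49
t=0.86: Z=35.31 M=29.88 G=40.74 E=38.03
t=1.73: Z=37.47 M=31.92 G=42.69 E=37.56
t=2.59: Z=39.60 M=33.94 G=44.62 E=37.10
t=3.45: Z=41.72 M=35.95 G=46.57 E=36.64
t=4.32: Z=43.88 M=37.98 G=48.54 E=36.17
t=5.18: Z=46.01 M=39.98 G=50.50 E=35.72
t=6.04: Z=48.14 M=41.99 G=52.46 E=35.26
t=6.91: Z=50.29 M=44.01 G=54.44 E=34.80
t=7.77: Z=52.41 M=46.01 G=56.40 E=34.35
Read off E at T=7.77: 34.35

E at T = 34.35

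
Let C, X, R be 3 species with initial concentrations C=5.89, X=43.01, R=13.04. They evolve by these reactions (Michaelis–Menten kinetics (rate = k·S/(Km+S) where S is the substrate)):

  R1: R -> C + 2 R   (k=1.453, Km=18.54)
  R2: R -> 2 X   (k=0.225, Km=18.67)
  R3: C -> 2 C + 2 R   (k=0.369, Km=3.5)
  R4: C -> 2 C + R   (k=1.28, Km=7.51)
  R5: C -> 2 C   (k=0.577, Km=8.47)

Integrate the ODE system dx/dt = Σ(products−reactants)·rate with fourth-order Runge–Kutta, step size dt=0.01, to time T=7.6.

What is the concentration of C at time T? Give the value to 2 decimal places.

RK4 with dt=0.01: 760 steps to T=7.6. Trajectory (selected grid times):
t=0.00: C=5.89 X=43.01 R=13.04
t=0.84: C=7.33 X=43.17 R=14.39
t=1.69: C=8.90 X=43.34 R=15.86
t=2.53: C=10.57 X=43.52 R=17.41
t=3.38: C=12.36 X=43.71 R=19.06
t=4.22: C=14.22 X=43.90 R=20.77
t=5.07: C=16.19 X=44.11 R=22.57
t=5.91: C=18.20 X=44.32 R=24.41
t=6.76: C=20.30 X=44.54 R=26.33
t=7.60: C=22.44 X=44.76 R=28.27
Read off C at T=7.6: 22.44

C at T = 22.44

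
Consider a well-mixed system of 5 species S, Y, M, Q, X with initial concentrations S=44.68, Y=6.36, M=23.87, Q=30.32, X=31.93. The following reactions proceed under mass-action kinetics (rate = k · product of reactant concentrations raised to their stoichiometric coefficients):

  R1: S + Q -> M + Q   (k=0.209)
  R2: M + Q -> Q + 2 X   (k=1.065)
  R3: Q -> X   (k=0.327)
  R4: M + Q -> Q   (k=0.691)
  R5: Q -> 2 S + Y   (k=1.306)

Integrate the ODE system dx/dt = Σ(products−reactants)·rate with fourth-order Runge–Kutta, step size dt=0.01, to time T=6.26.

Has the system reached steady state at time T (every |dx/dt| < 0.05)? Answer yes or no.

Steady state at T: yes

RK4 with dt=0.01: 626 steps to T=6.26. Trajectory (selected grid times):
t=0.00: S=44.68 Y=6.36 M=23.87 Q=30.32 X=31.93
t=0.70: S=14.79 Y=22.88 M=1.80 Q=9.67 X=139.17
t=1.39: S=13.49 Y=28.10 M=1.62 Q=3.13 X=154.94
t=2.09: S=13.25 Y=29.81 M=1.59 Q=1.00 X=159.84
t=2.78: S=13.19 Y=30.35 M=1.58 Q=0.32 X=161.37
t=3.48: S=13.17 Y=30.53 M=1.58 Q=0.10 X=161.87
t=4.17: S=13.16 Y=30.58 M=1.58 Q=0.03 X=162.02
t=4.87: S=13.16 Y=30.60 M=1.58 Q=0.01 X=162.08
t=5.56: S=13.16 Y=30.61 M=1.58 Q=0.00 X=162.09
t=6.26: S=13.16 Y=30.61 M=1.58 Q=0.00 X=162.10
Rates at T: R1=0.0030, R2=0.0019, R3=0.0004, R4=0.0012, R5=0.0014
dx/dt at T (Σ net stoichiometry × rate): S=-0.0002, Y=+0.0014, M=-0.0000, Q=-0.0018, X=+0.0041
Largest |dx/dt| is |+0.0041| (X) < 0.05 → steady.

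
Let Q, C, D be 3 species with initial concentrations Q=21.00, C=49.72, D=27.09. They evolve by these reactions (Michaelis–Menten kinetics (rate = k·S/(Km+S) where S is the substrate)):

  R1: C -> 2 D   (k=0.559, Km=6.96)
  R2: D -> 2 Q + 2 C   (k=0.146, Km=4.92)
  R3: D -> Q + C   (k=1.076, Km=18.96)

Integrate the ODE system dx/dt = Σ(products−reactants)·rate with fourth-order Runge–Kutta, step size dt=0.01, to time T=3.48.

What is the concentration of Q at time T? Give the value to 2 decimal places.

RK4 with dt=0.01: 348 steps to T=3.48. Trajectory (selected grid times):
t=0.00: Q=21.00 C=49.72 D=27.09
t=0.39: Q=21.34 C=49.87 D=27.18
t=0.77: Q=21.68 C=50.02 D=27.26
t=1.16: Q=22.02 C=50.17 D=27.35
t=1.55: Q=22.37 C=50.33 D=27.44
t=1.93: Q=22.70 C=50.48 D=27.52
t=2.32: Q=23.05 C=50.63 D=27.61
t=2.71: Q=23.39 C=50.78 D=27.69
t=3.09: Q=23.73 C=50.93 D=27.78
t=3.48: Q=24.08 C=51.09 D=27.86
Read off Q at T=3.48: 24.08

Q at T = 24.08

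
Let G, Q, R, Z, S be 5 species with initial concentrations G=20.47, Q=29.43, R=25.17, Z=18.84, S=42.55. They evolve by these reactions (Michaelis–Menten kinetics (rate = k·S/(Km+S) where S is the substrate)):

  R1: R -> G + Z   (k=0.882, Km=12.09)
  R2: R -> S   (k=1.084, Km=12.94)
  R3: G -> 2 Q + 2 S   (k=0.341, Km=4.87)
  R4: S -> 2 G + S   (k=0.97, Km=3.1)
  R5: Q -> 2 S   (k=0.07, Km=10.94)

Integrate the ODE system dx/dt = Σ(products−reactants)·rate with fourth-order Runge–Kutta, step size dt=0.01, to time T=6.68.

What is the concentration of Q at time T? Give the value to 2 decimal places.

RK4 with dt=0.01: 668 steps to T=6.68. Trajectory (selected grid times):
t=0.00: G=20.47 Q=29.43 R=25.17 Z=18.84 S=42.55
t=0.74: G=22.04 Q=29.80 R=24.21 Z=19.28 S=43.56
t=1.48: G=23.61 Q=30.18 R=23.25 Z=19.71 S=44.57
t=2.23: G=25.19 Q=30.57 R=22.30 Z=20.14 S=45.60
t=2.97: G=26.74 Q=30.96 R=21.38 Z=20.56 S=46.60
t=3.71: G=28.29 Q=31.35 R=20.47 Z=20.98 S=47.60
t=4.45: G=29.83 Q=31.74 R=19.58 Z=21.38 S=48.60
t=5.20: G=31.38 Q=32.14 R=18.69 Z=21.79 S=49.60
t=5.94: G=32.91 Q=32.54 R=17.82 Z=22.18 S=50.59
t=6.68: G=34.42 Q=32.94 R=16.98 Z=22.57 S=51.57
Read off Q at T=6.68: 32.94

Q at T = 32.94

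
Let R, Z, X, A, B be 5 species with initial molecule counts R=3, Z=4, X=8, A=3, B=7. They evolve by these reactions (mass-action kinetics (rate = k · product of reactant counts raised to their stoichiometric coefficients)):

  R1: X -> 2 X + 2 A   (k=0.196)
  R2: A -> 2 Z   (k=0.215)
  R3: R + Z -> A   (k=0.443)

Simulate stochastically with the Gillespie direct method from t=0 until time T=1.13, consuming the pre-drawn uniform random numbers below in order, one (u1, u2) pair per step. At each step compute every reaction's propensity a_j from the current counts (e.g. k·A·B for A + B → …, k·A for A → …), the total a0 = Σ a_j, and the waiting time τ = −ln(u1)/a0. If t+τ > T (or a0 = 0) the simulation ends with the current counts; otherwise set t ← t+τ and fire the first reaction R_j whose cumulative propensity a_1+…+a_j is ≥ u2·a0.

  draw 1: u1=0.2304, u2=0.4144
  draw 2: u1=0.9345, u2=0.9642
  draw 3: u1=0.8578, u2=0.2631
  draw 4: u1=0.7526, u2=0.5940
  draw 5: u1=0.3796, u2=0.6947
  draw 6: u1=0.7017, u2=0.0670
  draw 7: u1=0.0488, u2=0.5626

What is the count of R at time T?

t=0.000: R=3 Z=4 X=8 A=3 B=7
Draw 1: a1=1.568, a2=0.645, a3=5.316, a0=7.529; τ=−ln(0.2304)/7.529=0.195 → t=0.195; u2·a0=0.4144·7.529=3.120; a1+a2=2.213 < 3.120 ≤ a1+…+a3=7.529 → R3 fires; R=2 Z=3 X=8 A=4 B=7
Draw 2: a1=1.568, a2=0.860, a3=2.658, a0=5.086; τ=−ln(0.9345)/5.086=0.013 → t=0.208; u2·a0=0.9642·5.086=4.904; a1+a2=2.428 < 4.904 ≤ a1+…+a3=5.086 → R3 fires; R=1 Z=2 X=8 A=5 B=7
Draw 3: a1=1.568, a2=1.075, a3=0.886, a0=3.529; τ=−ln(0.8578)/3.529=0.043 → t=0.252; u2·a0=0.2631·3.529=0.928 ≤ a1=1.568 → R1 fires; R=1 Z=2 X=9 A=7 B=7
Draw 4: a1=1.764, a2=1.505, a3=0.886, a0=4.155; τ=−ln(0.7526)/4.155=0.068 → t=0.320; u2·a0=0.5940·4.155=2.468; a1=1.764 < 2.468 ≤ a1+a2=3.269 → R2 fires; R=1 Z=4 X=9 A=6 B=7
Draw 5: a1=1.764, a2=1.290, a3=1.772, a0=4.826; τ=−ln(0.3796)/4.826=0.201 → t=0.521; u2·a0=0.6947·4.826=3.353; a1+a2=3.054 < 3.353 ≤ a1+…+a3=4.826 → R3 fires; R=0 Z=3 X=9 A=7 B=7
Draw 6: a1=1.764, a2=1.505, a3=0.000, a0=3.269; τ=−ln(0.7017)/3.269=0.108 → t=0.629; u2·a0=0.0670·3.269=0.219 ≤ a1=1.764 → R1 fires; R=0 Z=3 X=10 A=9 B=7
Draw 7: a1=1.960, a2=1.935, a3=0.000, a0=3.895; τ=−ln(0.0488)/3.895=0.775 → t=1.405 > T=1.13: stop.
Read off R at T=1.13: 0

R at T = 0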